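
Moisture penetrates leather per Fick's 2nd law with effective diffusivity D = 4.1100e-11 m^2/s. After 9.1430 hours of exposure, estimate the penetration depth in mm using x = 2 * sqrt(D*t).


t = 9.1430 hr * 3600 = 32914.8000 s
D * t = 4.1100e-11 * 32914.8000 = 1.3528e-06
x = 2 * sqrt(D*t) = 2 * sqrt(1.3528e-06) = 0.0023262 m = 2.3262 mm


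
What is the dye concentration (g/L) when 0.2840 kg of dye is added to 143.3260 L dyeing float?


Formula: Conc = dye_mass(kg) / volume(L) * 1000
Substituting: Conc = 0.2840 / 143.3260 * 1000
Result: 1.9815 g/L


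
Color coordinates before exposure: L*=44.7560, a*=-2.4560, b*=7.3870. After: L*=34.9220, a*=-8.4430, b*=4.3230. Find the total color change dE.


dL = -9.8340, da = -5.9870, db = -3.0640
dE = sqrt((-9.8340)^2 + (-5.9870)^2 + (-3.0640)^2) = 11.9138


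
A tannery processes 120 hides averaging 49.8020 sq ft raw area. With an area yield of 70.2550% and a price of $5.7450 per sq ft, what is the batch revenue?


Raw_total = N * avg_area = 120 * 49.8020 = 5976.2400 sq ft
Finished = Raw_total * yield / 100 = 5976.2400 * 70.2550 / 100 = 4198.6074 sq ft
Value = Finished * price = 4198.6074 * 5.7450 = 24120.9996 $


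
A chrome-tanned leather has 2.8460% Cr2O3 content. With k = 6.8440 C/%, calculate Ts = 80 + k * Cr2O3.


Formula: Ts = 80 + k * Cr2O3
Substituting: Ts = 80 + 6.8440 * 2.8460
Result: 99.4780 C


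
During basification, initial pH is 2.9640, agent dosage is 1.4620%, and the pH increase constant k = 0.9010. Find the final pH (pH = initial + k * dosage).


Formula: pH_final = pH_initial + k * base_pct
Substituting: pH_final = 2.9640 + 0.9010 * 1.4620
Result: 4.2813


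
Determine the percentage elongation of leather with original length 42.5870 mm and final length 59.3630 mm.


Formula: Elongation = (Lf - L0) / L0 * 100
Substituting: Elongation = (59.3630 - 42.5870) / 42.5870 * 100
Result: 39.3923 %


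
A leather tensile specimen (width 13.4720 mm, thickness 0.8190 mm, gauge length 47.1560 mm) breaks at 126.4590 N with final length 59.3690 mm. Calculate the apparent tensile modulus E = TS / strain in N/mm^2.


TS = F / (w * t) = 126.4590 / (13.4720 * 0.8190) = 11.4613 N/mm^2
strain = (Lf - L0) / L0 = (59.3690 - 47.1560) / 47.1560 = 0.2590
E = TS / strain = 11.4613 / 0.2590 = 44.2536 N/mm^2


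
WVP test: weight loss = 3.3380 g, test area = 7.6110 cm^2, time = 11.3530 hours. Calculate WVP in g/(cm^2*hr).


Formula: WVP = loss / (area * time)
Substituting: WVP = 3.3380 / (7.6110 * 11.3530)
Result: 0.0386308 g/(cm^2*hr)


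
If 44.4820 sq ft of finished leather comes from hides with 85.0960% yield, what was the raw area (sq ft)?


Formula: raw = finished * 100 / yield
Substituting: raw = 44.4820 * 100 / 85.0960
Result: 52.2727 sq ft


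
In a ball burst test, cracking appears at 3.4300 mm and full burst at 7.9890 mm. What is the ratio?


Formula: Ratio = crack / burst
Substituting: Ratio = 3.4300 / 7.9890
Result: 0.4293


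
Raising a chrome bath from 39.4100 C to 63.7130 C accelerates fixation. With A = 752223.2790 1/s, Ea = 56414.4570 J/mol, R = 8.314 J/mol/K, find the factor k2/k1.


T1 = 39.4100 + 273.15 = 312.5600 K; T2 = 63.7130 + 273.15 = 336.8630 K
k1 = A * exp(-Ea/(R*T1)) = 752223.2790 * exp(-56414.4570/(8.314*312.5600)) = 2.8060e-04 1/s
k2 = A * exp(-Ea/(R*T2)) = 752223.2790 * exp(-56414.4570/(8.314*336.8630)) = 0.00134367 1/s
k2/k1 = 0.00134367 / 2.8060e-04 = 4.7885


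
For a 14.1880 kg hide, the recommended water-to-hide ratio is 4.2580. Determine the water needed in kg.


Formula: Water = hide_weight * ratio
Substituting: Water = 14.1880 * 4.2580
Result: 60.4125 kg


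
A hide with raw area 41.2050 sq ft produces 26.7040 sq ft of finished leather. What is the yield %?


Formula: Yield = finished / raw * 100
Substituting: Yield = 26.7040 / 41.2050 * 100
Result: 64.8077 %


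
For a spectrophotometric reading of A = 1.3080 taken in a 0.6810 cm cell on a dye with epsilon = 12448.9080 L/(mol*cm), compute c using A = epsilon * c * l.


Formula: c = A / (epsilon * l)
Substituting: c = 1.3080 / (12448.9080 * 0.6810)
Result: 1.5429e-04 mol/L


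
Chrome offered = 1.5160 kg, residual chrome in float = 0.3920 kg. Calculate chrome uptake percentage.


Formula: Uptake = (offered - residual) / offered * 100
Substituting: Uptake = (1.5160 - 0.3920) / 1.5160 * 100
Result: 74.1425 %


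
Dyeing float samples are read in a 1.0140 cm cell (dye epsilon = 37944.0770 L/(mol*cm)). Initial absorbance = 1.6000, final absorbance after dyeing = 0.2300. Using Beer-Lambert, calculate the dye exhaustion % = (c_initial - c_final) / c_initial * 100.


c_initial = A_i / (epsilon * l) = 1.6000 / (37944.0770 * 1.0140) = 4.1585e-05 mol/L
c_final = A_f / (epsilon * l) = 0.2300 / (37944.0770 * 1.0140) = 5.9779e-06 mol/L
Exhaustion = (c_initial - c_final) / c_initial * 100 = (4.1585e-05 - 5.9779e-06) / 4.1585e-05 * 100 = 85.6250 %


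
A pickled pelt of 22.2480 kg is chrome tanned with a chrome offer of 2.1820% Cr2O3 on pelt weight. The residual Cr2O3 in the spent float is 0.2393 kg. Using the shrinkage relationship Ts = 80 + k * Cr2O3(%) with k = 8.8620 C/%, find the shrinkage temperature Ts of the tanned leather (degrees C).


Offered = pelt * offer_pct / 100 = 22.2480 * 2.1820 / 100 = 0.4855 kg
Uptake = offered - residual = 0.4855 - 0.2393 = 0.2462 kg
Cr2O3% on pelt = uptake / pelt * 100 = 0.2462 / 22.2480 * 100 = 1.1064 %
Ts = 80 + k * Cr2O3% = 80 + 8.8620 * 1.1064 = 89.8049 C


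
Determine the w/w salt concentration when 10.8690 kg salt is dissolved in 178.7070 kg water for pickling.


Formula: Conc = salt / (water + salt) * 100
Substituting: Conc = 10.8690 / (178.7070 + 10.8690) * 100
Result: 5.7333 %


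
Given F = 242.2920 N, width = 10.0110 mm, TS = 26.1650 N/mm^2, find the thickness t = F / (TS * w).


Formula: t = F / (TS * w)
Substituting: t = 242.2920 / (26.1650 * 10.0110)
Result: 0.9250 mm


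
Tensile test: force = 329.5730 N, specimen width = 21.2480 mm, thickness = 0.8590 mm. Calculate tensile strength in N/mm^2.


Formula: TS = force / (width * thickness)
Substituting: TS = 329.5730 / (21.2480 * 0.8590)
Result: 18.0568 N/mm^2


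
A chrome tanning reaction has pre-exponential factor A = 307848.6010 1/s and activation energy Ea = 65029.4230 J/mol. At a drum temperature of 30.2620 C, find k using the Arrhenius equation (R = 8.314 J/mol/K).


T_K = T_C + 273.15 = 30.2620 + 273.15 = 303.4120 K
exponent = -Ea / (R * T_K) = -65029.4230 / (8.314 * 303.4120) = -25.7791
k = A * exp(exponent) = 307848.6010 * exp(-25.7791) = 1.9617e-06 1/s


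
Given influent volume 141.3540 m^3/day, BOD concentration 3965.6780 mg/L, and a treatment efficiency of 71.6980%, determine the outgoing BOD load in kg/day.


Load_in = volume * conc / 1000 = 141.3540 * 3965.6780 / 1000 = 560.5644 kg/day
Removed = Load_in * eff / 100 = 560.5644 * 71.6980 / 100 = 401.9135 kg/day
Load_out = Load_in - Removed = 560.5644 - 401.9135 = 158.6510 kg/day


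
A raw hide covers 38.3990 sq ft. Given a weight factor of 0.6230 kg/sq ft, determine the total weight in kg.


Formula: Weight = area * weight_per_sqft
Substituting: Weight = 38.3990 * 0.6230
Result: 23.9226 kg


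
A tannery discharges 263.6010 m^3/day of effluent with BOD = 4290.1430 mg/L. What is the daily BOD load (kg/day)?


Formula: BOD_load = volume * conc / 1000
Substituting: BOD_load = 263.6010 * 4290.1430 / 1000
Result: 1130.8860 kg/day


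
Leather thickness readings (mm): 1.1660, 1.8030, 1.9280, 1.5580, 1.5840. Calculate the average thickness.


Formula: Average = sum / n
Substituting: Average = 8.0390 / 5
Result: 1.6078 mm


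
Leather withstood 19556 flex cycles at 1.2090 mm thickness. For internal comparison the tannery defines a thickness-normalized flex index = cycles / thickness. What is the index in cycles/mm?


Formula: Index = cycles / thickness
Substituting: Index = 19556 / 1.2090
Result: 16175.3515 cycles/mm


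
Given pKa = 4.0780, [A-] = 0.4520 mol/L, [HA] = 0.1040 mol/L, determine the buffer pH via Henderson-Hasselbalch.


ratio = [A-] / [HA] = 0.4520 / 0.1040 = 4.3462
log10(ratio) = 0.6381
pH = pKa + log10(ratio) = 4.0780 + 0.6381 = 4.7161


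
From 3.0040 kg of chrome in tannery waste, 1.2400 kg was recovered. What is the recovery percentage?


Formula: Recovery = recovered / input * 100
Substituting: Recovery = 1.2400 / 3.0040 * 100
Result: 41.2783 %


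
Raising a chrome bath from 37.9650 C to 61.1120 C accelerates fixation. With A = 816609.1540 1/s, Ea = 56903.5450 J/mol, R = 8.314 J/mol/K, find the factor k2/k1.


T1 = 37.9650 + 273.15 = 311.1150 K; T2 = 61.1120 + 273.15 = 334.2620 K
k1 = A * exp(-Ea/(R*T1)) = 816609.1540 * exp(-56903.5450/(8.314*311.1150)) = 2.2796e-04 1/s
k2 = A * exp(-Ea/(R*T2)) = 816609.1540 * exp(-56903.5450/(8.314*334.2620)) = 0.00104582 1/s
k2/k1 = 0.00104582 / 2.2796e-04 = 4.5878


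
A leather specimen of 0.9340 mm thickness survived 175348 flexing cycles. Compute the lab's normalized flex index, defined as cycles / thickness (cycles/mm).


Formula: Index = cycles / thickness
Substituting: Index = 175348 / 0.9340
Result: 187738.7580 cycles/mm


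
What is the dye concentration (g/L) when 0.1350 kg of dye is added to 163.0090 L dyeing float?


Formula: Conc = dye_mass(kg) / volume(L) * 1000
Substituting: Conc = 0.1350 / 163.0090 * 1000
Result: 0.8282 g/L


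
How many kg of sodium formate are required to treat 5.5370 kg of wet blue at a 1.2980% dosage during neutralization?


Formula: Neutralizer = substrate * pct / 100
Substituting: Neutralizer = 5.5370 * 1.2980 / 100
Result: 0.0718703 kg


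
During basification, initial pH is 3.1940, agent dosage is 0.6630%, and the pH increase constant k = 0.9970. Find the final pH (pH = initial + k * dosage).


Formula: pH_final = pH_initial + k * base_pct
Substituting: pH_final = 3.1940 + 0.9970 * 0.6630
Result: 3.8550


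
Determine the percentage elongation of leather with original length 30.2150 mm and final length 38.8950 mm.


Formula: Elongation = (Lf - L0) / L0 * 100
Substituting: Elongation = (38.8950 - 30.2150) / 30.2150 * 100
Result: 28.7275 %


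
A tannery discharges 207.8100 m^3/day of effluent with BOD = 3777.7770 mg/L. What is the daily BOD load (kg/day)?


Formula: BOD_load = volume * conc / 1000
Substituting: BOD_load = 207.8100 * 3777.7770 / 1000
Result: 785.0598 kg/day


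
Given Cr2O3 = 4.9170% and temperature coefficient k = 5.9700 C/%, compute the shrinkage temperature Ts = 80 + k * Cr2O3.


Formula: Ts = 80 + k * Cr2O3
Substituting: Ts = 80 + 5.9700 * 4.9170
Result: 109.3545 C


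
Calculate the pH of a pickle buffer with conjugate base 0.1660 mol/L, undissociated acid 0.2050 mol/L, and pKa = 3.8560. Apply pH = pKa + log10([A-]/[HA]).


ratio = [A-] / [HA] = 0.1660 / 0.2050 = 0.8098
log10(ratio) = -0.0916458
pH = pKa + log10(ratio) = 3.8560 - 0.0916458 = 3.7644


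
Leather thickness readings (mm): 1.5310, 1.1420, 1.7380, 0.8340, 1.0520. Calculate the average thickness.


Formula: Average = sum / n
Substituting: Average = 6.2970 / 5
Result: 1.2594 mm


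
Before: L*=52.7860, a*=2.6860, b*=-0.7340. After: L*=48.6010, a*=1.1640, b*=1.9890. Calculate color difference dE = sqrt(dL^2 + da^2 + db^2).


dL = -4.1850, da = -1.5220, db = 2.7230
dE = sqrt((-4.1850)^2 + (-1.5220)^2 + 2.7230^2) = 5.2197


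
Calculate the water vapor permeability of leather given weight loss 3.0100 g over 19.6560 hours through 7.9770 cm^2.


Formula: WVP = loss / (area * time)
Substituting: WVP = 3.0100 / (7.9770 * 19.6560)
Result: 0.0191969 g/(cm^2*hr)


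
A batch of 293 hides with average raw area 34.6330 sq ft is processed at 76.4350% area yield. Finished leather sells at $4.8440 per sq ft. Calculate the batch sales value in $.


Raw_total = N * avg_area = 293 * 34.6330 = 10147.4690 sq ft
Finished = Raw_total * yield / 100 = 10147.4690 * 76.4350 / 100 = 7756.2179 sq ft
Value = Finished * price = 7756.2179 * 4.8440 = 37571.1197 $


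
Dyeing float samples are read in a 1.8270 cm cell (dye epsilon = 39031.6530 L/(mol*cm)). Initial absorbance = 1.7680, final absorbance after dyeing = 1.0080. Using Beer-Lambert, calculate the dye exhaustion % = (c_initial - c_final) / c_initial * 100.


c_initial = A_i / (epsilon * l) = 1.7680 / (39031.6530 * 1.8270) = 2.4793e-05 mol/L
c_final = A_f / (epsilon * l) = 1.0080 / (39031.6530 * 1.8270) = 1.4135e-05 mol/L
Exhaustion = (c_initial - c_final) / c_initial * 100 = (2.4793e-05 - 1.4135e-05) / 2.4793e-05 * 100 = 42.9864 %


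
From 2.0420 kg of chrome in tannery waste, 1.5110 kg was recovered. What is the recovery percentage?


Formula: Recovery = recovered / input * 100
Substituting: Recovery = 1.5110 / 2.0420 * 100
Result: 73.9961 %


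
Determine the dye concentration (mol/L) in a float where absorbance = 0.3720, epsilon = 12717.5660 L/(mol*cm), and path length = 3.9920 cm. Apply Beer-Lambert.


Formula: c = A / (epsilon * l)
Substituting: c = 0.3720 / (12717.5660 * 3.9920)
Result: 7.3274e-06 mol/L


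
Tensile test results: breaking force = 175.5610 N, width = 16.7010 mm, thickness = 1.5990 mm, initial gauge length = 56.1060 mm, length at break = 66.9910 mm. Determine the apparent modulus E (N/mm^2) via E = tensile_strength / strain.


TS = F / (w * t) = 175.5610 / (16.7010 * 1.5990) = 6.5741 N/mm^2
strain = (Lf - L0) / L0 = (66.9910 - 56.1060) / 56.1060 = 0.1940
E = TS / strain = 6.5741 / 0.1940 = 33.8858 N/mm^2


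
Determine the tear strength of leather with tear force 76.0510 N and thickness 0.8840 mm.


Formula: Tear strength = force / thickness
Substituting: Tear strength = 76.0510 / 0.8840
Result: 86.0305 N/mm


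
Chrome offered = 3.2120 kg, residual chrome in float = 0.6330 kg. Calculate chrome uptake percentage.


Formula: Uptake = (offered - residual) / offered * 100
Substituting: Uptake = (3.2120 - 0.6330) / 3.2120 * 100
Result: 80.2927 %


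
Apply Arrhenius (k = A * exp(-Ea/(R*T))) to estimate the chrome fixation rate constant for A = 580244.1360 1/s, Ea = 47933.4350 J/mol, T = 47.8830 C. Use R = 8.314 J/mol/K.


T_K = T_C + 273.15 = 47.8830 + 273.15 = 321.0330 K
exponent = -Ea / (R * T_K) = -47933.4350 / (8.314 * 321.0330) = -17.9589
k = A * exp(exponent) = 580244.1360 * exp(-17.9589) = 0.00920821 1/s


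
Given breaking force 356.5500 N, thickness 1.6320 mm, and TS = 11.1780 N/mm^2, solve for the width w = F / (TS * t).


Formula: w = F / (TS * t)
Substituting: w = 356.5500 / (11.1780 * 1.6320)
Result: 19.5450 mm


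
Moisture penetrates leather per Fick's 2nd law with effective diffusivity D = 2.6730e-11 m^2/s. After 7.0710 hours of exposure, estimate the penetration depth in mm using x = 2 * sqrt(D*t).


t = 7.0710 hr * 3600 = 25455.6000 s
D * t = 2.6730e-11 * 25455.6000 = 6.8043e-07
x = 2 * sqrt(D*t) = 2 * sqrt(6.8043e-07) = 0.00164976 m = 1.6498 mm


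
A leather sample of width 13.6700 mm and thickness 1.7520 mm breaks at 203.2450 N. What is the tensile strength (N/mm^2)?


Formula: TS = force / (width * thickness)
Substituting: TS = 203.2450 / (13.6700 * 1.7520)
Result: 8.4863 N/mm^2


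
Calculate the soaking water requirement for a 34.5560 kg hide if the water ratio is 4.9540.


Formula: Water = hide_weight * ratio
Substituting: Water = 34.5560 * 4.9540
Result: 171.1904 kg


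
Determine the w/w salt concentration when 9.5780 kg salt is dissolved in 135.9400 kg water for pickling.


Formula: Conc = salt / (water + salt) * 100
Substituting: Conc = 9.5780 / (135.9400 + 9.5780) * 100
Result: 6.5820 %


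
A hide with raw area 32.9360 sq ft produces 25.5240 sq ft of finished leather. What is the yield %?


Formula: Yield = finished / raw * 100
Substituting: Yield = 25.5240 / 32.9360 * 100
Result: 77.4957 %


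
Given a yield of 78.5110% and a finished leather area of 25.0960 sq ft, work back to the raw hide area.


Formula: raw = finished * 100 / yield
Substituting: raw = 25.0960 * 100 / 78.5110
Result: 31.9649 sq ft


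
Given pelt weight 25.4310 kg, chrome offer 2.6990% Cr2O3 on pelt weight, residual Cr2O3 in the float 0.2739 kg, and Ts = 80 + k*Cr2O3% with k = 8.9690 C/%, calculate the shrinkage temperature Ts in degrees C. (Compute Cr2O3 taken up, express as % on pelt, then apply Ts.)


Offered = pelt * offer_pct / 100 = 25.4310 * 2.6990 / 100 = 0.6864 kg
Uptake = offered - residual = 0.6864 - 0.2739 = 0.4125 kg
Cr2O3% on pelt = uptake / pelt * 100 = 0.4125 / 25.4310 * 100 = 1.6220 %
Ts = 80 + k * Cr2O3% = 80 + 8.9690 * 1.6220 = 94.5474 C


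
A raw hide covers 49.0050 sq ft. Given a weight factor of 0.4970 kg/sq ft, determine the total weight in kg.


Formula: Weight = area * weight_per_sqft
Substituting: Weight = 49.0050 * 0.4970
Result: 24.3555 kg


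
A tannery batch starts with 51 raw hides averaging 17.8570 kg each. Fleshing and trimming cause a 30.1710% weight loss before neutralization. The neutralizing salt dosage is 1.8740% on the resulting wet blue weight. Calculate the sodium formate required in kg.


Total_raw = N * avg_wt = 51 * 17.8570 = 910.7070 kg
Substrate = Total_raw * (1 - loss/100) = 910.7070 * (1 - 30.1710/100) = 635.9376 kg
Neutralizer = Substrate * pct / 100 = 635.9376 * 1.8740 / 100 = 11.9175 kg


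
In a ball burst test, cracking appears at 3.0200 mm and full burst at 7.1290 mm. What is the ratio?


Formula: Ratio = crack / burst
Substituting: Ratio = 3.0200 / 7.1290
Result: 0.4236


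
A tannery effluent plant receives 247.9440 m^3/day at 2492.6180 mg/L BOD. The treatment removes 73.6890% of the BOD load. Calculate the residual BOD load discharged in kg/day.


Load_in = volume * conc / 1000 = 247.9440 * 2492.6180 / 1000 = 618.0297 kg/day
Removed = Load_in * eff / 100 = 618.0297 * 73.6890 / 100 = 455.4199 kg/day
Load_out = Load_in - Removed = 618.0297 - 455.4199 = 162.6098 kg/day


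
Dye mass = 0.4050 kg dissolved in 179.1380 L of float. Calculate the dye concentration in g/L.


Formula: Conc = dye_mass(kg) / volume(L) * 1000
Substituting: Conc = 0.4050 / 179.1380 * 1000
Result: 2.2608 g/L


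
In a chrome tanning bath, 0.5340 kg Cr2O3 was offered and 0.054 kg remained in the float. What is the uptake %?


Formula: Uptake = (offered - residual) / offered * 100
Substituting: Uptake = (0.5340 - 0.054) / 0.5340 * 100
Result: 89.8876 %


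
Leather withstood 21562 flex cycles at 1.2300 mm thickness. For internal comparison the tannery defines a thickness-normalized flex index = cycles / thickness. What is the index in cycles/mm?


Formula: Index = cycles / thickness
Substituting: Index = 21562 / 1.2300
Result: 17530.0813 cycles/mm


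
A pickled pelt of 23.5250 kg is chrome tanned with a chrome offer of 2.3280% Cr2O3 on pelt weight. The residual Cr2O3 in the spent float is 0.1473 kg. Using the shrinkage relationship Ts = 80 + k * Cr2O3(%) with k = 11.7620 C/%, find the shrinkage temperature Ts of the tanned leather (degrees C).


Offered = pelt * offer_pct / 100 = 23.5250 * 2.3280 / 100 = 0.5477 kg
Uptake = offered - residual = 0.5477 - 0.1473 = 0.4004 kg
Cr2O3% on pelt = uptake / pelt * 100 = 0.4004 / 23.5250 * 100 = 1.7019 %
Ts = 80 + k * Cr2O3% = 80 + 11.7620 * 1.7019 = 100.0172 C


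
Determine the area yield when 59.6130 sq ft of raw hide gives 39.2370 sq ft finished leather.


Formula: Yield = finished / raw * 100
Substituting: Yield = 39.2370 / 59.6130 * 100
Result: 65.8195 %


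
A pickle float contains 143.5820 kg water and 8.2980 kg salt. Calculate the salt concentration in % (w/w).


Formula: Conc = salt / (water + salt) * 100
Substituting: Conc = 8.2980 / (143.5820 + 8.2980) * 100
Result: 5.4635 %


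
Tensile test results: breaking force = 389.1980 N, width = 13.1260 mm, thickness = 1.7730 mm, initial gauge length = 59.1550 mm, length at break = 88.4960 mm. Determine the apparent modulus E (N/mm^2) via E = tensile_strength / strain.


TS = F / (w * t) = 389.1980 / (13.1260 * 1.7730) = 16.7236 N/mm^2
strain = (Lf - L0) / L0 = (88.4960 - 59.1550) / 59.1550 = 0.4960
E = TS / strain = 16.7236 / 0.4960 = 33.7168 N/mm^2


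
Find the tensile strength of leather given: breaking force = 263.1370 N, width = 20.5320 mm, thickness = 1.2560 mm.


Formula: TS = force / (width * thickness)
Substituting: TS = 263.1370 / (20.5320 * 1.2560)
Result: 10.2038 N/mm^2


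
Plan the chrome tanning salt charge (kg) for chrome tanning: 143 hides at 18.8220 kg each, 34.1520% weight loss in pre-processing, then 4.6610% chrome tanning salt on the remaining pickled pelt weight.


Total_raw = N * avg_wt = 143 * 18.8220 = 2691.5460 kg
Substrate = Total_raw * (1 - loss/100) = 2691.5460 * (1 - 34.1520/100) = 1772.3292 kg
Chrome = Substrate * pct / 100 = 1772.3292 * 4.6610 / 100 = 82.6083 kg


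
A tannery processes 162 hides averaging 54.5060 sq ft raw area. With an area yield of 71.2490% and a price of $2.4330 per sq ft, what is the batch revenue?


Raw_total = N * avg_area = 162 * 54.5060 = 8829.9720 sq ft
Finished = Raw_total * yield / 100 = 8829.9720 * 71.2490 / 100 = 6291.2668 sq ft
Value = Finished * price = 6291.2668 * 2.4330 = 15306.6520 $


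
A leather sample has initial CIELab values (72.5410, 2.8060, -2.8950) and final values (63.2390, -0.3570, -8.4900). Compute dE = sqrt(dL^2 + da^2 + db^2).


dL = -9.3020, da = -3.1630, db = -5.5950
dE = sqrt((-9.3020)^2 + (-3.1630)^2 + (-5.5950)^2) = 11.3064


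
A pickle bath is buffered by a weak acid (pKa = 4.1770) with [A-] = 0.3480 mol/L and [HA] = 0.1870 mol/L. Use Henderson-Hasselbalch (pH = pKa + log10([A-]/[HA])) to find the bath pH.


ratio = [A-] / [HA] = 0.3480 / 0.1870 = 1.8610
log10(ratio) = 0.2697
pH = pKa + log10(ratio) = 4.1770 + 0.2697 = 4.4467


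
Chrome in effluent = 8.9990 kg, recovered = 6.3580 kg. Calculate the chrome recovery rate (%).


Formula: Recovery = recovered / input * 100
Substituting: Recovery = 6.3580 / 8.9990 * 100
Result: 70.6523 %


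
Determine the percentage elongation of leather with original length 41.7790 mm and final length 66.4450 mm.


Formula: Elongation = (Lf - L0) / L0 * 100
Substituting: Elongation = (66.4450 - 41.7790) / 41.7790 * 100
Result: 59.0392 %


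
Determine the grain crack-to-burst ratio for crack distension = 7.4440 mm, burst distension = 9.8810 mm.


Formula: Ratio = crack / burst
Substituting: Ratio = 7.4440 / 9.8810
Result: 0.7534


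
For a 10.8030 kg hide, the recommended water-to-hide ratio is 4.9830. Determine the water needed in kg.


Formula: Water = hide_weight * ratio
Substituting: Water = 10.8030 * 4.9830
Result: 53.8313 kg


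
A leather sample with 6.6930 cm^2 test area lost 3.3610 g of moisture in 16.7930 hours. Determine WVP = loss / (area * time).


Formula: WVP = loss / (area * time)
Substituting: WVP = 3.3610 / (6.6930 * 16.7930)
Result: 0.0299033 g/(cm^2*hr)


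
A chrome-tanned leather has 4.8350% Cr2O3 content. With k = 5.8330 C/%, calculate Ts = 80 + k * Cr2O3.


Formula: Ts = 80 + k * Cr2O3
Substituting: Ts = 80 + 5.8330 * 4.8350
Result: 108.2026 C


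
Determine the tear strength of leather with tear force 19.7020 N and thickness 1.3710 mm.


Formula: Tear strength = force / thickness
Substituting: Tear strength = 19.7020 / 1.3710
Result: 14.3705 N/mm


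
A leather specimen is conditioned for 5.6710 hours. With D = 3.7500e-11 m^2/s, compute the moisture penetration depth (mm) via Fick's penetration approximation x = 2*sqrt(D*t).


t = 5.6710 hr * 3600 = 20415.6000 s
D * t = 3.7500e-11 * 20415.6000 = 7.6559e-07
x = 2 * sqrt(D*t) = 2 * sqrt(7.6559e-07) = 0.00174995 m = 1.7500 mm


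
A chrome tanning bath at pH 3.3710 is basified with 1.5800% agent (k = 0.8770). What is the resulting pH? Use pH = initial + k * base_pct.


Formula: pH_final = pH_initial + k * base_pct
Substituting: pH_final = 3.3710 + 0.8770 * 1.5800
Result: 4.7567


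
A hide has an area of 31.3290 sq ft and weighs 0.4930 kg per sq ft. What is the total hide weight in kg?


Formula: Weight = area * weight_per_sqft
Substituting: Weight = 31.3290 * 0.4930
Result: 15.4452 kg


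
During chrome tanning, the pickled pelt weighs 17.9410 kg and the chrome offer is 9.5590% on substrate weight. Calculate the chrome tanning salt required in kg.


Formula: Chrome = substrate * pct / 100
Substituting: Chrome = 17.9410 * 9.5590 / 100
Result: 1.7150 kg


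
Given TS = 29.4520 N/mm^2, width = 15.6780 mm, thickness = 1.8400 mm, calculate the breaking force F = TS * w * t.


Formula: F = TS * w * t
Substituting: F = 29.4520 * 15.6780 * 1.8400
Result: 849.6172 N


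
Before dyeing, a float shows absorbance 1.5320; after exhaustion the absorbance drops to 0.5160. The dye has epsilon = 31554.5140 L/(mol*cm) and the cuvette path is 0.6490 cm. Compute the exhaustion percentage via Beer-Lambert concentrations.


c_initial = A_i / (epsilon * l) = 1.5320 / (31554.5140 * 0.6490) = 7.4809e-05 mol/L
c_final = A_f / (epsilon * l) = 0.5160 / (31554.5140 * 0.6490) = 2.5197e-05 mol/L
Exhaustion = (c_initial - c_final) / c_initial * 100 = (7.4809e-05 - 2.5197e-05) / 7.4809e-05 * 100 = 66.3185 %


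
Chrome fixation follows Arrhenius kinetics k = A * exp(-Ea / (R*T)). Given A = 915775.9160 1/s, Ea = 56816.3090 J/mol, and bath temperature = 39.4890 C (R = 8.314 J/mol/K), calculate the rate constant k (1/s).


T_K = T_C + 273.15 = 39.4890 + 273.15 = 312.6390 K
exponent = -Ea / (R * T_K) = -56816.3090 / (8.314 * 312.6390) = -21.8585
k = A * exp(exponent) = 915775.9160 * exp(-21.8585) = 2.9429e-04 1/s


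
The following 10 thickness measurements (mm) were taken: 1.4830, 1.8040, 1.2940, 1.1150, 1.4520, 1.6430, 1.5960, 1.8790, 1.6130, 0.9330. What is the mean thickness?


Formula: Average = sum / n
Substituting: Average = 14.8120 / 10
Result: 1.4812 mm


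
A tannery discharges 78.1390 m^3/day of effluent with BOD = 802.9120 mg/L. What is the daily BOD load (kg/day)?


Formula: BOD_load = volume * conc / 1000
Substituting: BOD_load = 78.1390 * 802.9120 / 1000
Result: 62.7387 kg/day


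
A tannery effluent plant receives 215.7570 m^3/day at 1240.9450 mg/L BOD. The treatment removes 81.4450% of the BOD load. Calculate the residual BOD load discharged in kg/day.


Load_in = volume * conc / 1000 = 215.7570 * 1240.9450 / 1000 = 267.7426 kg/day
Removed = Load_in * eff / 100 = 267.7426 * 81.4450 / 100 = 218.0629 kg/day
Load_out = Load_in - Removed = 267.7426 - 218.0629 = 49.6796 kg/day


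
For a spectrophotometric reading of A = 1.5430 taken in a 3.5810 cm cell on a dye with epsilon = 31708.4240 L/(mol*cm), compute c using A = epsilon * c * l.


Formula: c = A / (epsilon * l)
Substituting: c = 1.5430 / (31708.4240 * 3.5810)
Result: 1.3589e-05 mol/L


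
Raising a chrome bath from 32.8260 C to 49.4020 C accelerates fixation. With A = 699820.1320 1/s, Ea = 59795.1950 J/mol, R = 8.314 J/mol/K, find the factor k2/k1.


T1 = 32.8260 + 273.15 = 305.9760 K; T2 = 49.4020 + 273.15 = 322.5520 K
k1 = A * exp(-Ea/(R*T1)) = 699820.1320 * exp(-59795.1950/(8.314*305.9760)) = 4.3320e-05 1/s
k2 = A * exp(-Ea/(R*T2)) = 699820.1320 * exp(-59795.1950/(8.314*322.5520)) = 1.4498e-04 1/s
k2/k1 = 1.4498e-04 / 4.3320e-05 = 3.3466


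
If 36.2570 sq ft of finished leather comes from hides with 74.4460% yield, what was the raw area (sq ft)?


Formula: raw = finished * 100 / yield
Substituting: raw = 36.2570 * 100 / 74.4460
Result: 48.7024 sq ft


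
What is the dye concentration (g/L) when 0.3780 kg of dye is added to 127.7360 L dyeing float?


Formula: Conc = dye_mass(kg) / volume(L) * 1000
Substituting: Conc = 0.3780 / 127.7360 * 1000
Result: 2.9592 g/L


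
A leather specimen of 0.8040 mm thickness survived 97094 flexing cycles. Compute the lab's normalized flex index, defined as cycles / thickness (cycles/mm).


Formula: Index = cycles / thickness
Substituting: Index = 97094 / 0.8040
Result: 120763.6816 cycles/mm


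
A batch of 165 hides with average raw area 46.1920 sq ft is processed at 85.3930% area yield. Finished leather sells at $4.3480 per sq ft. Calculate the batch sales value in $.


Raw_total = N * avg_area = 165 * 46.1920 = 7621.6800 sq ft
Finished = Raw_total * yield / 100 = 7621.6800 * 85.3930 / 100 = 6508.3812 sq ft
Value = Finished * price = 6508.3812 * 4.3480 = 28298.4415 $


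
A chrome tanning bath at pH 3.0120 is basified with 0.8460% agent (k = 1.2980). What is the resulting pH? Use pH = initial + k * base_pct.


Formula: pH_final = pH_initial + k * base_pct
Substituting: pH_final = 3.0120 + 1.2980 * 0.8460
Result: 4.1101


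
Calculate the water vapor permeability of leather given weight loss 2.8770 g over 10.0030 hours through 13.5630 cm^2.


Formula: WVP = loss / (area * time)
Substituting: WVP = 2.8770 / (13.5630 * 10.0030)
Result: 0.0212058 g/(cm^2*hr)


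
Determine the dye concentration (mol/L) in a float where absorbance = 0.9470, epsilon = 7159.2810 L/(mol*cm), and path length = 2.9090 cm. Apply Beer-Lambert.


Formula: c = A / (epsilon * l)
Substituting: c = 0.9470 / (7159.2810 * 2.9090)
Result: 4.5471e-05 mol/L


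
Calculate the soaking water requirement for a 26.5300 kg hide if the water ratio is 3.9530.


Formula: Water = hide_weight * ratio
Substituting: Water = 26.5300 * 3.9530
Result: 104.8731 kg


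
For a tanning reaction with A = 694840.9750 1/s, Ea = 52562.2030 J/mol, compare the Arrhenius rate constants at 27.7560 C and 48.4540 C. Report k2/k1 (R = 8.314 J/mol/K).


T1 = 27.7560 + 273.15 = 300.9060 K; T2 = 48.4540 + 273.15 = 321.6040 K
k1 = A * exp(-Ea/(R*T1)) = 694840.9750 * exp(-52562.2030/(8.314*300.9060)) = 5.2146e-04 1/s
k2 = A * exp(-Ea/(R*T2)) = 694840.9750 * exp(-52562.2030/(8.314*321.6040)) = 0.00201591 1/s
k2/k1 = 0.00201591 / 5.2146e-04 = 3.8659


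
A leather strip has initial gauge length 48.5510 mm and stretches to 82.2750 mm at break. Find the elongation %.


Formula: Elongation = (Lf - L0) / L0 * 100
Substituting: Elongation = (82.2750 - 48.5510) / 48.5510 * 100
Result: 69.4610 %


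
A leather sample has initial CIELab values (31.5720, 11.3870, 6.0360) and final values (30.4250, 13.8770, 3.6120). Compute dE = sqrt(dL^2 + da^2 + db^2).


dL = -1.1470, da = 2.4900, db = -2.4240
dE = sqrt((-1.1470)^2 + 2.4900^2 + (-2.4240)^2) = 3.6594


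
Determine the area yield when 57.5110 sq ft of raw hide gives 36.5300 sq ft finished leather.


Formula: Yield = finished / raw * 100
Substituting: Yield = 36.5300 / 57.5110 * 100
Result: 63.5183 %


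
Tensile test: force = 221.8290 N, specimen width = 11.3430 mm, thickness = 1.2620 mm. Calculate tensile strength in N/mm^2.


Formula: TS = force / (width * thickness)
Substituting: TS = 221.8290 / (11.3430 * 1.2620)
Result: 15.4964 N/mm^2


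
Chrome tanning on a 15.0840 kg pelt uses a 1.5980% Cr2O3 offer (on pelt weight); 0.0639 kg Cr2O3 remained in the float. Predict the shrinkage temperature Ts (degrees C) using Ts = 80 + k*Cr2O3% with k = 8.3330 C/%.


Offered = pelt * offer_pct / 100 = 15.0840 * 1.5980 / 100 = 0.2410 kg
Uptake = offered - residual = 0.2410 - 0.0639 = 0.1771 kg
Cr2O3% on pelt = uptake / pelt * 100 = 0.1771 / 15.0840 * 100 = 1.1744 %
Ts = 80 + k * Cr2O3% = 80 + 8.3330 * 1.1744 = 89.7860 C


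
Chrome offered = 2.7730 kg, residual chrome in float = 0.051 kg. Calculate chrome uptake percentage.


Formula: Uptake = (offered - residual) / offered * 100
Substituting: Uptake = (2.7730 - 0.051) / 2.7730 * 100
Result: 98.1608 %


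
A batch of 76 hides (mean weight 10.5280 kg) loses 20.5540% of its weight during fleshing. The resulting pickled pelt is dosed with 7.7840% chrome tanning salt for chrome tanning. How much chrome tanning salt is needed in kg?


Total_raw = N * avg_wt = 76 * 10.5280 = 800.1280 kg
Substrate = Total_raw * (1 - loss/100) = 800.1280 * (1 - 20.5540/100) = 635.6697 kg
Chrome = Substrate * pct / 100 = 635.6697 * 7.7840 / 100 = 49.4805 kg


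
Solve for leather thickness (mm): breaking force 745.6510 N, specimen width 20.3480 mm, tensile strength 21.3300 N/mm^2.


Formula: t = F / (TS * w)
Substituting: t = 745.6510 / (21.3300 * 20.3480)
Result: 1.7180 mm


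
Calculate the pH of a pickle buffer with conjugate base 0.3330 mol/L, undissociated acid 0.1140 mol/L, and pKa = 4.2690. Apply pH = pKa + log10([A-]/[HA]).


ratio = [A-] / [HA] = 0.3330 / 0.1140 = 2.9211
log10(ratio) = 0.4655
pH = pKa + log10(ratio) = 4.2690 + 0.4655 = 4.7345


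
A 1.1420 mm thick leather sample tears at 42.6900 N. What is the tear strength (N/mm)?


Formula: Tear strength = force / thickness
Substituting: Tear strength = 42.6900 / 1.1420
Result: 37.3818 N/mm


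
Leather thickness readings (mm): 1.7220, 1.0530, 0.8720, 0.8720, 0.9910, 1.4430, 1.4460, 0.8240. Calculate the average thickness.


Formula: Average = sum / n
Substituting: Average = 9.2230 / 8
Result: 1.1529 mm


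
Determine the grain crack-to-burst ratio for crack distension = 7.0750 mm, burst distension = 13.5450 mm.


Formula: Ratio = crack / burst
Substituting: Ratio = 7.0750 / 13.5450
Result: 0.5223


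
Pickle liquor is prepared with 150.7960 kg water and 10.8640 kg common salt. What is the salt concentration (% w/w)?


Formula: Conc = salt / (water + salt) * 100
Substituting: Conc = 10.8640 / (150.7960 + 10.8640) * 100
Result: 6.7203 %


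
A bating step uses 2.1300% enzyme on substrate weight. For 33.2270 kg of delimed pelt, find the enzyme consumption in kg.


Formula: Enzyme = substrate * pct / 100
Substituting: Enzyme = 33.2270 * 2.1300 / 100
Result: 0.7077 kg


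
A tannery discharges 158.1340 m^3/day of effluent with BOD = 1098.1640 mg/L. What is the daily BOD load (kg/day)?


Formula: BOD_load = volume * conc / 1000
Substituting: BOD_load = 158.1340 * 1098.1640 / 1000
Result: 173.6571 kg/day


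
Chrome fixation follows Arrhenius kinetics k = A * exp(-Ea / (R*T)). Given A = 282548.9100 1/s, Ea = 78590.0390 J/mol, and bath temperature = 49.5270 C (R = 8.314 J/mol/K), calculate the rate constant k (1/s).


T_K = T_C + 273.15 = 49.5270 + 273.15 = 322.6770 K
exponent = -Ea / (R * T_K) = -78590.0390 / (8.314 * 322.6770) = -29.2947
k = A * exp(exponent) = 282548.9100 * exp(-29.2947) = 5.3525e-08 1/s


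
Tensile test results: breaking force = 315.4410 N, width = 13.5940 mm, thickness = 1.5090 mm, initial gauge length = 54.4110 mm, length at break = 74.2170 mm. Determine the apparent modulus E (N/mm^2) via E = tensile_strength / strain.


TS = F / (w * t) = 315.4410 / (13.5940 * 1.5090) = 15.3774 N/mm^2
strain = (Lf - L0) / L0 = (74.2170 - 54.4110) / 54.4110 = 0.3640
E = TS / strain = 15.3774 / 0.3640 = 42.2446 N/mm^2


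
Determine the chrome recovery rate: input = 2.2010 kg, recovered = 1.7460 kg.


Formula: Recovery = recovered / input * 100
Substituting: Recovery = 1.7460 / 2.2010 * 100
Result: 79.3276 %


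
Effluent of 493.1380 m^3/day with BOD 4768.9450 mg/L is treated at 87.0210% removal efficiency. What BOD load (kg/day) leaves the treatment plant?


Load_in = volume * conc / 1000 = 493.1380 * 4768.9450 / 1000 = 2351.7480 kg/day
Removed = Load_in * eff / 100 = 2351.7480 * 87.0210 / 100 = 2046.5146 kg/day
Load_out = Load_in - Removed = 2351.7480 - 2046.5146 = 305.2334 kg/day


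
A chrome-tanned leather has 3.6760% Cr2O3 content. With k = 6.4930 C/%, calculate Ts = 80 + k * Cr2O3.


Formula: Ts = 80 + k * Cr2O3
Substituting: Ts = 80 + 6.4930 * 3.6760
Result: 103.8683 C


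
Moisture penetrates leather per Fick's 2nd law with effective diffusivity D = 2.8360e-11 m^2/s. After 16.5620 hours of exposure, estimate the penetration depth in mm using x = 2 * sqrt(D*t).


t = 16.5620 hr * 3600 = 59623.2000 s
D * t = 2.8360e-11 * 59623.2000 = 1.6909e-06
x = 2 * sqrt(D*t) = 2 * sqrt(1.6909e-06) = 0.0026007 m = 2.6007 mm


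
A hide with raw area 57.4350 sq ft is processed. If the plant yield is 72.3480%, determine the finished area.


Formula: finished = raw * yield / 100
Substituting: finished = 57.4350 * 72.3480 / 100
Result: 41.5531 sq ft


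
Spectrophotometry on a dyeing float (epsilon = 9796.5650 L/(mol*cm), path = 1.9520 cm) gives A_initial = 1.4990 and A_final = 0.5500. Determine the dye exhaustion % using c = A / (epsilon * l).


c_initial = A_i / (epsilon * l) = 1.4990 / (9796.5650 * 1.9520) = 7.8388e-05 mol/L
c_final = A_f / (epsilon * l) = 0.5500 / (9796.5650 * 1.9520) = 2.8761e-05 mol/L
Exhaustion = (c_initial - c_final) / c_initial * 100 = (7.8388e-05 - 2.8761e-05) / 7.8388e-05 * 100 = 63.3089 %


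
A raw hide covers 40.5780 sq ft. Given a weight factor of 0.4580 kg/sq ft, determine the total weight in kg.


Formula: Weight = area * weight_per_sqft
Substituting: Weight = 40.5780 * 0.4580
Result: 18.5847 kg


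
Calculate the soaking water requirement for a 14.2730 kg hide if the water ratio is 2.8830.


Formula: Water = hide_weight * ratio
Substituting: Water = 14.2730 * 2.8830
Result: 41.1491 kg


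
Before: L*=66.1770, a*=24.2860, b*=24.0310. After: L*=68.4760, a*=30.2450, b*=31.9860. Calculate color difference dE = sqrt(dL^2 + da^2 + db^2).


dL = 2.2990, da = 5.9590, db = 7.9550
dE = sqrt(2.2990^2 + 5.9590^2 + 7.9550^2) = 10.2018


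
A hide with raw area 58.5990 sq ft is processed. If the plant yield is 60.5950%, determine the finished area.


Formula: finished = raw * yield / 100
Substituting: finished = 58.5990 * 60.5950 / 100
Result: 35.5081 sq ft


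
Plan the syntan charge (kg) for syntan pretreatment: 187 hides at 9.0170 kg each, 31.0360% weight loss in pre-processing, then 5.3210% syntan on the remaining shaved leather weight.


Total_raw = N * avg_wt = 187 * 9.0170 = 1686.1790 kg
Substrate = Total_raw * (1 - loss/100) = 1686.1790 * (1 - 31.0360/100) = 1162.8565 kg
Syntan = Substrate * pct / 100 = 1162.8565 * 5.3210 / 100 = 61.8756 kg


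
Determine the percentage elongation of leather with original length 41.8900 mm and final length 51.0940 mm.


Formula: Elongation = (Lf - L0) / L0 * 100
Substituting: Elongation = (51.0940 - 41.8900) / 41.8900 * 100
Result: 21.9718 %


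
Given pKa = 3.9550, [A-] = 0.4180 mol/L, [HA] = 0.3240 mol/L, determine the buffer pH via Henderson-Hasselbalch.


ratio = [A-] / [HA] = 0.4180 / 0.3240 = 1.2901
log10(ratio) = 0.1106
pH = pKa + log10(ratio) = 3.9550 + 0.1106 = 4.0656


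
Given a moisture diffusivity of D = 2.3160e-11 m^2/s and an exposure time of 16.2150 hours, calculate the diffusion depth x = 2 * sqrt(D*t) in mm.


t = 16.2150 hr * 3600 = 58374.0000 s
D * t = 2.3160e-11 * 58374.0000 = 1.3519e-06
x = 2 * sqrt(D*t) = 2 * sqrt(1.3519e-06) = 0.00232546 m = 2.3255 mm


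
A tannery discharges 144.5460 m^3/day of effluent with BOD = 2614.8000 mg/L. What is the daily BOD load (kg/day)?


Formula: BOD_load = volume * conc / 1000
Substituting: BOD_load = 144.5460 * 2614.8000 / 1000
Result: 377.9589 kg/day


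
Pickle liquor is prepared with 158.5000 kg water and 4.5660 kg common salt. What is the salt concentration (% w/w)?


Formula: Conc = salt / (water + salt) * 100
Substituting: Conc = 4.5660 / (158.5000 + 4.5660) * 100
Result: 2.8001 %


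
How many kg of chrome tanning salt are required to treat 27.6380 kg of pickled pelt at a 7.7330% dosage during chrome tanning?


Formula: Chrome = substrate * pct / 100
Substituting: Chrome = 27.6380 * 7.7330 / 100
Result: 2.1372 kg


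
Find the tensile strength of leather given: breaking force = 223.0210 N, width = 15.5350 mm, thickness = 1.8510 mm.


Formula: TS = force / (width * thickness)
Substituting: TS = 223.0210 / (15.5350 * 1.8510)
Result: 7.7558 N/mm^2


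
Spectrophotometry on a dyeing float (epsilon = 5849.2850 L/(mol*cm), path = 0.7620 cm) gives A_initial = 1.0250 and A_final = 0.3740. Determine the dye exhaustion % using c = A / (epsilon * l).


c_initial = A_i / (epsilon * l) = 1.0250 / (5849.2850 * 0.7620) = 2.2997e-04 mol/L
c_final = A_f / (epsilon * l) = 0.3740 / (5849.2850 * 0.7620) = 8.3910e-05 mol/L
Exhaustion = (c_initial - c_final) / c_initial * 100 = (2.2997e-04 - 8.3910e-05) / 2.2997e-04 * 100 = 63.5122 %
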